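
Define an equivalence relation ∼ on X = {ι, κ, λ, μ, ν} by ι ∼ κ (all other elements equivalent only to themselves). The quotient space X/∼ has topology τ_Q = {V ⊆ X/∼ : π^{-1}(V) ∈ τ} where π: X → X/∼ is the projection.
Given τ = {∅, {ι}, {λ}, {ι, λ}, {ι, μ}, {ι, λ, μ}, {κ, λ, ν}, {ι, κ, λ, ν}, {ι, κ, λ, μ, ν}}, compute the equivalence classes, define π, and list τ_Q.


X/∼ = {[ι=κ], [λ], [μ], [ν]}; |τ_Q| = 4.

Equivalence classes: [ι=κ], [λ], [μ], [ν].
Quotient map π: X → X/∼ sends ι ↦ [ι=κ], κ ↦ [ι=κ], λ ↦ [λ], μ ↦ [μ], ν ↦ [ν].
For each subset V ⊆ X/∼, compute π^{-1}(V) ⊆ X and check whether π^{-1}(V) ∈ τ. V is open in τ_Q iff π^{-1}(V) ∈ τ.
  V = {}: π^{-1}(V) = ∅ ∈ τ ✓.
  V = {[ι=κ]}: π^{-1}(V) = {ι, κ} ∉ τ ✗.
  V = {[λ]}: π^{-1}(V) = {λ} ∈ τ ✓.
  V = {[ι=κ], [λ]}: π^{-1}(V) = {ι, κ, λ} ∉ τ ✗.
  V = {[μ]}: π^{-1}(V) = {μ} ∉ τ ✗.
  V = {[ι=κ], [μ]}: π^{-1}(V) = {ι, κ, μ} ∉ τ ✗.
  V = {[λ], [μ]}: π^{-1}(V) = {λ, μ} ∉ τ ✗.
  V = {[ι=κ], [λ], [μ]}: π^{-1}(V) = {ι, κ, λ, μ} ∉ τ ✗.
  V = {[ν]}: π^{-1}(V) = {ν} ∉ τ ✗.
  V = {[ι=κ], [ν]}: π^{-1}(V) = {ι, κ, ν} ∉ τ ✗.
  V = {[λ], [ν]}: π^{-1}(V) = {λ, ν} ∉ τ ✗.
  V = {[ι=κ], [λ], [ν]}: π^{-1}(V) = {ι, κ, λ, ν} ∈ τ ✓.
  V = {[μ], [ν]}: π^{-1}(V) = {μ, ν} ∉ τ ✗.
  V = {[ι=κ], [μ], [ν]}: π^{-1}(V) = {ι, κ, μ, ν} ∉ τ ✗.
  V = {[λ], [μ], [ν]}: π^{-1}(V) = {λ, μ, ν} ∉ τ ✗.
  V = {[ι=κ], [λ], [μ], [ν]}: π^{-1}(V) = {ι, κ, λ, μ, ν} ∈ τ ✓.
Open sets in the quotient: τ_Q = {{}, {[λ]}, {[ι=κ], [λ], [ν]}, {[ι=κ], [λ], [μ], [ν]}} (4 elements).


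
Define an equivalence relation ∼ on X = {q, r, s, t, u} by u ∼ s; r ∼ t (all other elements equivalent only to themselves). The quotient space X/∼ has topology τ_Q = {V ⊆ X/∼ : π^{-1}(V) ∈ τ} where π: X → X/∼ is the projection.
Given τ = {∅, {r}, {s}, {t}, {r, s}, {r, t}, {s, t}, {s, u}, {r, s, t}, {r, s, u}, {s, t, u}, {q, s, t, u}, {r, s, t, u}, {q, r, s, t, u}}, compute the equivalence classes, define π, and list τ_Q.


X/∼ = {[q], [r=t], [s=u]}; |τ_Q| = 5.

Equivalence classes: [q], [r=t], [s=u].
Quotient map π: X → X/∼ sends q ↦ [q], r ↦ [r=t], s ↦ [s=u], t ↦ [r=t], u ↦ [s=u].
For each subset V ⊆ X/∼, compute π^{-1}(V) ⊆ X and check whether π^{-1}(V) ∈ τ. V is open in τ_Q iff π^{-1}(V) ∈ τ.
  V = {}: π^{-1}(V) = ∅ ∈ τ ✓.
  V = {[q]}: π^{-1}(V) = {q} ∉ τ ✗.
  V = {[r=t]}: π^{-1}(V) = {r, t} ∈ τ ✓.
  V = {[q], [r=t]}: π^{-1}(V) = {q, r, t} ∉ τ ✗.
  V = {[s=u]}: π^{-1}(V) = {s, u} ∈ τ ✓.
  V = {[q], [s=u]}: π^{-1}(V) = {q, s, u} ∉ τ ✗.
  V = {[r=t], [s=u]}: π^{-1}(V) = {r, s, t, u} ∈ τ ✓.
  V = {[q], [r=t], [s=u]}: π^{-1}(V) = {q, r, s, t, u} ∈ τ ✓.
Open sets in the quotient: τ_Q = {{}, {[r=t]}, {[s=u]}, {[r=t], [s=u]}, {[q], [r=t], [s=u]}} (5 elements).


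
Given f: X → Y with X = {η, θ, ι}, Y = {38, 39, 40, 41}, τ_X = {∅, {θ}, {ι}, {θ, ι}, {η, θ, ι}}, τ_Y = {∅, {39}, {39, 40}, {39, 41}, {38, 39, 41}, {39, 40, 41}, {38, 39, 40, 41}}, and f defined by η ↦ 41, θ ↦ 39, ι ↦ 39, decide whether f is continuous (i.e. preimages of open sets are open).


f IS continuous.

Compute f^{-1}(U) for each U ∈ τ_Y:
  U = ∅: f^{-1}(U) = ∅ ∈ τ_X ✓.
  U = {39}: f^{-1}(U) = {θ, ι} ∈ τ_X ✓.
  U = {39, 40}: f^{-1}(U) = {θ, ι} ∈ τ_X ✓.
  U = {39, 41}: f^{-1}(U) = {η, θ, ι} ∈ τ_X ✓.
  U = {38, 39, 41}: f^{-1}(U) = {η, θ, ι} ∈ τ_X ✓.
  U = {39, 40, 41}: f^{-1}(U) = {η, θ, ι} ∈ τ_X ✓.
  U = {38, 39, 40, 41}: f^{-1}(U) = {η, θ, ι} ∈ τ_X ✓.
Every preimage lies in τ_X, so f IS continuous.


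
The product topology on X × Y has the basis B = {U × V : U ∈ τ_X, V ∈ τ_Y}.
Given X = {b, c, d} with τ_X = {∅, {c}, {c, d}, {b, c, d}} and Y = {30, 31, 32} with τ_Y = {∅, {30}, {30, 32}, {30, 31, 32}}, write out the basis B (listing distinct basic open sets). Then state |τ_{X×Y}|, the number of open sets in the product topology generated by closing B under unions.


Basis B = {∅ × ∅, {c} × {30}, {c} × {30, 32}, {c, d} × {30}, {b, c, d} × {30}, {c} × {30, 31, 32}, {c, d} × {30, 32}, {b, c, d} × {30, 32}, {c, d} × {30, 31, 32}, {b, c, d} × {30, 31, 32}}; |τ_{X×Y}| = 20.

Enumerate products U × V with U ∈ τ_X, V ∈ τ_Y (deduplicated):
  ∅ × ∅ = {} (∅)
  {c} × {30} = {(c,30)}
  {c} × {30, 32} = {(c,30), (c,32)}
  {c, d} × {30} = {(c,30), (d,30)}
  {b, c, d} × {30} = {(b,30), (c,30), (d,30)}
  {c} × {30, 31, 32} = {(c,30), (c,31), (c,32)}
  {c, d} × {30, 32} = {(c,30), (c,32), (d,30), (d,32)}
  {b, c, d} × {30, 32} = {(b,30), (b,32), (c,30), (c,32), (d,30), (d,32)}
  {c, d} × {30, 31, 32} = {(c,30), (c,31), (c,32), (d,30), (d,31), (d,32)}
  {b, c, d} × {30, 31, 32} = {(b,30), (b,31), (b,32), (c,30), (c,31), (c,32), (d,30), (d,31), (d,32)}
These 10 distinct sets form the basis B.
Close under arbitrary unions to get τ_{X×Y}; counting gives |τ_{X×Y}| = 20.


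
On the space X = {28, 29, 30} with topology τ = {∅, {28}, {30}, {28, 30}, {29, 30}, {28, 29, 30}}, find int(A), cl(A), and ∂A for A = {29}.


int(A) = ∅, cl(A) = {29}, ∂A = {29}.

Closed sets in (X, τ) are complements of opens:
  closed(X, τ) = {∅, {28}, {29}, {28, 29}, {29, 30}, {28, 29, 30}}.
int(A) = ⋃ {U ∈ τ : U ⊆ A}. Opens contained in A: ∅.
Taking the union of these: int(A) = ∅.
cl(A) = ⋂ {C closed : A ⊆ C}. Closed sets containing A: {29}, {28, 29}, {29, 30}, {28, 29, 30}.
Intersecting these: cl(A) = {29}.
∂A = cl(A) ∖ int(A) = {29} ∖ ∅ = {29}.


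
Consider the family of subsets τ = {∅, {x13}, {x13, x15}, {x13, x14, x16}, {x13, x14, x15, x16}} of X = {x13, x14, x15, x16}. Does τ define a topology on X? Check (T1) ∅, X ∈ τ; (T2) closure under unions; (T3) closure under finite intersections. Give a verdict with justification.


τ IS a topology on X.

Axiom (T1): ∅ ∈ τ? Yes; X ∈ τ? Yes.
Axiom (T2/T3): check pairwise unions and intersections of members of τ.
All pairwise intersections and unions checked — each lies in τ. Therefore τ satisfies (T1), (T2), (T3): it IS a topology on X.


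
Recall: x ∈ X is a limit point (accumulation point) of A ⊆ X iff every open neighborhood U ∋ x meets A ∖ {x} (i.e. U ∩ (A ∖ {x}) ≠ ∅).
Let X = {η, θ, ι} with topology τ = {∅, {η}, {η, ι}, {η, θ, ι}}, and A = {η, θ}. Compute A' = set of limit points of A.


A' = {θ, ι}

For each x ∈ X, list the open sets U ∈ τ with x ∈ U, then check whether U ∩ (A ∖ {x}) ≠ ∅ for every such U.
  x = η: open {η} ∋ x has {η} ∩ (A ∖ {η}) = ∅, so x is NOT a limit point.
  x = θ: opens ∋ x are {η, θ, ι}; each meets A ∖ {θ}, so x IS a limit point.
  x = ι: opens ∋ x are {η, ι}, {η, θ, ι}; each meets A ∖ {ι}, so x IS a limit point.
Collecting: A' = {θ, ι}.


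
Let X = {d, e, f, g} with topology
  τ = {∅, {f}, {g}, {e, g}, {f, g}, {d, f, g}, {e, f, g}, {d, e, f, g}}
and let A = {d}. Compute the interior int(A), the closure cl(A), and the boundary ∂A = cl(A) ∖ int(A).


int(A) = ∅, cl(A) = {d}, ∂A = {d}.

Closed sets in (X, τ) are complements of opens:
  closed(X, τ) = {∅, {d}, {e}, {d, e}, {d, f}, {d, e, f}, {d, e, g}, {d, e, f, g}}.
int(A) = ⋃ {U ∈ τ : U ⊆ A}. Opens contained in A: ∅.
Taking the union of these: int(A) = ∅.
cl(A) = ⋂ {C closed : A ⊆ C}. Closed sets containing A: {d}, {d, e}, {d, f}, {d, e, f}, {d, e, g}, {d, e, f, g}.
Intersecting these: cl(A) = {d}.
∂A = cl(A) ∖ int(A) = {d} ∖ ∅ = {d}.


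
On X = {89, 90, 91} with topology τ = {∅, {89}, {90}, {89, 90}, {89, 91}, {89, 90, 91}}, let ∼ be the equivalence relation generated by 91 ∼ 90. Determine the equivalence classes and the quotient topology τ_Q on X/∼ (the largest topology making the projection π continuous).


X/∼ = {[89], [90=91]}; |τ_Q| = 3.

Equivalence classes: [89], [90=91].
Quotient map π: X → X/∼ sends 89 ↦ [89], 90 ↦ [90=91], 91 ↦ [90=91].
For each subset V ⊆ X/∼, compute π^{-1}(V) ⊆ X and check whether π^{-1}(V) ∈ τ. V is open in τ_Q iff π^{-1}(V) ∈ τ.
  V = {}: π^{-1}(V) = ∅ ∈ τ ✓.
  V = {[89]}: π^{-1}(V) = {89} ∈ τ ✓.
  V = {[90=91]}: π^{-1}(V) = {90, 91} ∉ τ ✗.
  V = {[89], [90=91]}: π^{-1}(V) = {89, 90, 91} ∈ τ ✓.
Open sets in the quotient: τ_Q = {{}, {[89]}, {[89], [90=91]}} (3 elements).


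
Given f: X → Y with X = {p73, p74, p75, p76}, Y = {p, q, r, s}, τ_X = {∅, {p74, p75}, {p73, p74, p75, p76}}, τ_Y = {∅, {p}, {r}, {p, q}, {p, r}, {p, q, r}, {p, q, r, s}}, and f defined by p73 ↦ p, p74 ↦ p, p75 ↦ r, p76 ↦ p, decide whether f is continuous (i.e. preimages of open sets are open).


f is NOT continuous.

Compute f^{-1}(U) for each U ∈ τ_Y:
  U = ∅: f^{-1}(U) = ∅ ∈ τ_X ✓.
  U = {p}: f^{-1}(U) = {p73, p74, p76} ∉ τ_X ✗.
  U = {r}: f^{-1}(U) = {p75} ∉ τ_X ✗.
  U = {p, q}: f^{-1}(U) = {p73, p74, p76} ∉ τ_X ✗.
  U = {p, r}: f^{-1}(U) = {p73, p74, p75, p76} ∈ τ_X ✓.
  U = {p, q, r}: f^{-1}(U) = {p73, p74, p75, p76} ∈ τ_X ✓.
  U = {p, q, r, s}: f^{-1}(U) = {p73, p74, p75, p76} ∈ τ_X ✓.
Found U = {p} with f^{-1}(U) = {p73, p74, p76} not in τ_X. Therefore f is NOT continuous.


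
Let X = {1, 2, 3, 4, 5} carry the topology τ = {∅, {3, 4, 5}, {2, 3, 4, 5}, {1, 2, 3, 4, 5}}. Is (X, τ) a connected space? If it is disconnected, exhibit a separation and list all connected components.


(X, τ) is connected.

Find clopen sets (U ∈ τ with X ∖ U ∈ τ):
  U = ∅, X ∖ U = {1, 2, 3, 4, 5} — both open, so U is clopen.
  U = {1, 2, 3, 4, 5}, X ∖ U = ∅ — both open, so U is clopen.
Only trivial clopens (∅ and X) exist, so (X, τ) is connected.
Compute connected components by grouping points that agree on all clopens:
  component: {1, 2, 3, 4, 5}


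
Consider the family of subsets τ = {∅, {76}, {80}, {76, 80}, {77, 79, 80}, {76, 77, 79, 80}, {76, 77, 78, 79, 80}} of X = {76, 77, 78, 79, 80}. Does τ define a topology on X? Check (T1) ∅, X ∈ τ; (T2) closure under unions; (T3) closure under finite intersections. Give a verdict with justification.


τ IS a topology on X.

Axiom (T1): ∅ ∈ τ? Yes; X ∈ τ? Yes.
Axiom (T2/T3): check pairwise unions and intersections of members of τ.
All pairwise intersections and unions checked — each lies in τ. Therefore τ satisfies (T1), (T2), (T3): it IS a topology on X.


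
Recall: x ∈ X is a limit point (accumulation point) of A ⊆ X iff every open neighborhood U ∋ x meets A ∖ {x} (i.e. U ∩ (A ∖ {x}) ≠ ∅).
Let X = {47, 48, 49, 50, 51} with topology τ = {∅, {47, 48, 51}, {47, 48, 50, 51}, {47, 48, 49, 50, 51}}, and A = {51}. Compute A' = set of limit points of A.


A' = {47, 48, 49, 50}

For each x ∈ X, list the open sets U ∈ τ with x ∈ U, then check whether U ∩ (A ∖ {x}) ≠ ∅ for every such U.
  x = 47: opens ∋ x are {47, 48, 51}, {47, 48, 50, 51}, {47, 48, 49, 50, 51}; each meets A ∖ {47}, so x IS a limit point.
  x = 48: opens ∋ x are {47, 48, 51}, {47, 48, 50, 51}, {47, 48, 49, 50, 51}; each meets A ∖ {48}, so x IS a limit point.
  x = 49: opens ∋ x are {47, 48, 49, 50, 51}; each meets A ∖ {49}, so x IS a limit point.
  x = 50: opens ∋ x are {47, 48, 50, 51}, {47, 48, 49, 50, 51}; each meets A ∖ {50}, so x IS a limit point.
  x = 51: open {47, 48, 51} ∋ x has {47, 48, 51} ∩ (A ∖ {51}) = ∅, so x is NOT a limit point.
Collecting: A' = {47, 48, 49, 50}.


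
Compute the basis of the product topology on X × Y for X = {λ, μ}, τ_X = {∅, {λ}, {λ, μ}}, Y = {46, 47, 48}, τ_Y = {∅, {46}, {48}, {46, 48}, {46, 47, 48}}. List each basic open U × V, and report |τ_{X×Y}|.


Basis B = {∅ × ∅, {λ} × {46}, {λ} × {48}, {λ} × {46, 48}, {λ, μ} × {46}, {λ, μ} × {48}, {λ} × {46, 47, 48}, {λ, μ} × {46, 48}, {λ, μ} × {46, 47, 48}}; |τ_{X×Y}| = 14.

Enumerate products U × V with U ∈ τ_X, V ∈ τ_Y (deduplicated):
  ∅ × ∅ = {} (∅)
  {λ} × {46} = {(λ,46)}
  {λ} × {48} = {(λ,48)}
  {λ} × {46, 48} = {(λ,46), (λ,48)}
  {λ, μ} × {46} = {(λ,46), (μ,46)}
  {λ, μ} × {48} = {(λ,48), (μ,48)}
  {λ} × {46, 47, 48} = {(λ,46), (λ,47), (λ,48)}
  {λ, μ} × {46, 48} = {(λ,46), (λ,48), (μ,46), (μ,48)}
  {λ, μ} × {46, 47, 48} = {(λ,46), (λ,47), (λ,48), (μ,46), (μ,47), (μ,48)}
These 9 distinct sets form the basis B.
Close under arbitrary unions to get τ_{X×Y}; counting gives |τ_{X×Y}| = 14.


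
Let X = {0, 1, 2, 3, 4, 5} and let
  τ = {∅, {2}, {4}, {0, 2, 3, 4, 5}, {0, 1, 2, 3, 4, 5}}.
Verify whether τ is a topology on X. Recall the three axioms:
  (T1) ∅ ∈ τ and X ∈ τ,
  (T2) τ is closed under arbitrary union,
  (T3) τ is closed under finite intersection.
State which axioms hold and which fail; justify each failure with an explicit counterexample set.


τ is NOT a topology on X.

Axiom (T1): ∅ ∈ τ? Yes; X ∈ τ? Yes.
Axiom (T2/T3): check pairwise unions and intersections of members of τ.
Counterexample for (T2): {2} ∪ {4} = {2, 4} ∉ τ. Therefore τ is NOT a topology.


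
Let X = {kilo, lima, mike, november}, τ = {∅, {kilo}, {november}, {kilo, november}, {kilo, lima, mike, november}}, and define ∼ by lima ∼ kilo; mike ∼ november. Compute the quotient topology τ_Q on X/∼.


X/∼ = {[kilo=lima], [mike=november]}; |τ_Q| = 2.

Equivalence classes: [kilo=lima], [mike=november].
Quotient map π: X → X/∼ sends kilo ↦ [kilo=lima], lima ↦ [kilo=lima], mike ↦ [mike=november], november ↦ [mike=november].
For each subset V ⊆ X/∼, compute π^{-1}(V) ⊆ X and check whether π^{-1}(V) ∈ τ. V is open in τ_Q iff π^{-1}(V) ∈ τ.
  V = {}: π^{-1}(V) = ∅ ∈ τ ✓.
  V = {[kilo=lima]}: π^{-1}(V) = {kilo, lima} ∉ τ ✗.
  V = {[mike=november]}: π^{-1}(V) = {mike, november} ∉ τ ✗.
  V = {[kilo=lima], [mike=november]}: π^{-1}(V) = {kilo, lima, mike, november} ∈ τ ✓.
Open sets in the quotient: τ_Q = {{}, {[kilo=lima], [mike=november]}} (2 elements).


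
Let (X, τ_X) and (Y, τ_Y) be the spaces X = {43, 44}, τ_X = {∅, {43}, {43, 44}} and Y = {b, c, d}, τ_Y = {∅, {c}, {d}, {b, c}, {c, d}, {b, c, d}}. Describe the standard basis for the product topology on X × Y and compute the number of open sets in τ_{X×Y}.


Basis B = {∅ × ∅, {43} × {c}, {43} × {d}, {43} × {b, c}, {43} × {c, d}, {43, 44} × {c}, {43, 44} × {d}, {43} × {b, c, d}, {43, 44} × {b, c}, {43, 44} × {c, d}, {43, 44} × {b, c, d}}; |τ_{X×Y}| = 18.

Enumerate products U × V with U ∈ τ_X, V ∈ τ_Y (deduplicated):
  ∅ × ∅ = {} (∅)
  {43} × {c} = {(43,c)}
  {43} × {d} = {(43,d)}
  {43} × {b, c} = {(43,b), (43,c)}
  {43} × {c, d} = {(43,c), (43,d)}
  {43, 44} × {c} = {(43,c), (44,c)}
  {43, 44} × {d} = {(43,d), (44,d)}
  {43} × {b, c, d} = {(43,b), (43,c), (43,d)}
  {43, 44} × {b, c} = {(43,b), (43,c), (44,b), (44,c)}
  {43, 44} × {c, d} = {(43,c), (43,d), (44,c), (44,d)}
  {43, 44} × {b, c, d} = {(43,b), (43,c), (43,d), (44,b), (44,c), (44,d)}
These 11 distinct sets form the basis B.
Close under arbitrary unions to get τ_{X×Y}; counting gives |τ_{X×Y}| = 18.


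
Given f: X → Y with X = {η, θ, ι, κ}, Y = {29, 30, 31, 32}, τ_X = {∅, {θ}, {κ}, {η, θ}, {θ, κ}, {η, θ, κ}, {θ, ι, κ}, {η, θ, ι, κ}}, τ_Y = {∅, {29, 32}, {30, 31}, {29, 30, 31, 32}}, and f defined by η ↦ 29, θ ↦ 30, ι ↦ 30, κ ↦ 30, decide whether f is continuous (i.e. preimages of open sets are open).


f is NOT continuous.

Compute f^{-1}(U) for each U ∈ τ_Y:
  U = ∅: f^{-1}(U) = ∅ ∈ τ_X ✓.
  U = {29, 32}: f^{-1}(U) = {η} ∉ τ_X ✗.
  U = {30, 31}: f^{-1}(U) = {θ, ι, κ} ∈ τ_X ✓.
  U = {29, 30, 31, 32}: f^{-1}(U) = {η, θ, ι, κ} ∈ τ_X ✓.
Found U = {29, 32} with f^{-1}(U) = {η} not in τ_X. Therefore f is NOT continuous.


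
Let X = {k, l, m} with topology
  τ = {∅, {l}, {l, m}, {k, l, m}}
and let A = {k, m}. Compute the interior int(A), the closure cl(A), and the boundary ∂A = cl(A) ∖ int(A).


int(A) = ∅, cl(A) = {k, m}, ∂A = {k, m}.

Closed sets in (X, τ) are complements of opens:
  closed(X, τ) = {∅, {k}, {k, m}, {k, l, m}}.
int(A) = ⋃ {U ∈ τ : U ⊆ A}. Opens contained in A: ∅.
Taking the union of these: int(A) = ∅.
cl(A) = ⋂ {C closed : A ⊆ C}. Closed sets containing A: {k, m}, {k, l, m}.
Intersecting these: cl(A) = {k, m}.
∂A = cl(A) ∖ int(A) = {k, m} ∖ ∅ = {k, m}.


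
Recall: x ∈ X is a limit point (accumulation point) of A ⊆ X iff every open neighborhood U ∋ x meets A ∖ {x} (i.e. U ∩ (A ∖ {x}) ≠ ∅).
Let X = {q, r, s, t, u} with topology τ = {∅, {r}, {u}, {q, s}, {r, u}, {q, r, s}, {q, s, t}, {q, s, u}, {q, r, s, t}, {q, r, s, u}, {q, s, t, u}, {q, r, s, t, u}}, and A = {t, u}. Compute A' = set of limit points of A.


A' = ∅

For each x ∈ X, list the open sets U ∈ τ with x ∈ U, then check whether U ∩ (A ∖ {x}) ≠ ∅ for every such U.
  x = q: open {q, s} ∋ x has {q, s} ∩ (A ∖ {q}) = ∅, so x is NOT a limit point.
  x = r: open {r} ∋ x has {r} ∩ (A ∖ {r}) = ∅, so x is NOT a limit point.
  x = s: open {q, s} ∋ x has {q, s} ∩ (A ∖ {s}) = ∅, so x is NOT a limit point.
  x = t: open {q, s, t} ∋ x has {q, s, t} ∩ (A ∖ {t}) = ∅, so x is NOT a limit point.
  x = u: open {u} ∋ x has {u} ∩ (A ∖ {u}) = ∅, so x is NOT a limit point.
Collecting: A' = ∅.


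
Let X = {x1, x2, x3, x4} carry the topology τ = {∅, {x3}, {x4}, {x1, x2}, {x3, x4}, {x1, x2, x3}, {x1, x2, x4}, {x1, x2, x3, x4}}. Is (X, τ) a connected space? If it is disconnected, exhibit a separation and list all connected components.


(X, τ) is disconnected; components = [{x3}, {x4}, {x1, x2}].

Find clopen sets (U ∈ τ with X ∖ U ∈ τ):
  U = ∅, X ∖ U = {x1, x2, x3, x4} — both open, so U is clopen.
  U = {x3}, X ∖ U = {x1, x2, x4} — both open, so U is clopen.
  U = {x4}, X ∖ U = {x1, x2, x3} — both open, so U is clopen.
  U = {x1, x2}, X ∖ U = {x3, x4} — both open, so U is clopen.
  U = {x3, x4}, X ∖ U = {x1, x2} — both open, so U is clopen.
  U = {x1, x2, x3}, X ∖ U = {x4} — both open, so U is clopen.
  U = {x1, x2, x4}, X ∖ U = {x3} — both open, so U is clopen.
  U = {x1, x2, x3, x4}, X ∖ U = ∅ — both open, so U is clopen.
Nontrivial clopen(s) exist: e.g. {x1, x2}. So (X, τ) is disconnected.
Compute connected components by grouping points that agree on all clopens:
  component: {x3}
  component: {x4}
  component: {x1, x2}


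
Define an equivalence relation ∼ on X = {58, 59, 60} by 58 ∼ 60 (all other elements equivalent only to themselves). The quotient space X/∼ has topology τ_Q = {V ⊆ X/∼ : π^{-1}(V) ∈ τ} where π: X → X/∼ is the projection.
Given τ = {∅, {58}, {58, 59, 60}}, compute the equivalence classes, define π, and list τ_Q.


X/∼ = {[58=60], [59]}; |τ_Q| = 2.

Equivalence classes: [58=60], [59].
Quotient map π: X → X/∼ sends 58 ↦ [58=60], 59 ↦ [59], 60 ↦ [58=60].
For each subset V ⊆ X/∼, compute π^{-1}(V) ⊆ X and check whether π^{-1}(V) ∈ τ. V is open in τ_Q iff π^{-1}(V) ∈ τ.
  V = {}: π^{-1}(V) = ∅ ∈ τ ✓.
  V = {[58=60]}: π^{-1}(V) = {58, 60} ∉ τ ✗.
  V = {[59]}: π^{-1}(V) = {59} ∉ τ ✗.
  V = {[58=60], [59]}: π^{-1}(V) = {58, 59, 60} ∈ τ ✓.
Open sets in the quotient: τ_Q = {{}, {[58=60], [59]}} (2 elements).


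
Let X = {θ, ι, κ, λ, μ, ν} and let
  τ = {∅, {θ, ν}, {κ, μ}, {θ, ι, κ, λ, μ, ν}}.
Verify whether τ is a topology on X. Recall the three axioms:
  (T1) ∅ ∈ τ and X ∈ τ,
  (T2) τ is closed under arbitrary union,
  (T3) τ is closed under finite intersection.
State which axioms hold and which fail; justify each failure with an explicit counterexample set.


τ is NOT a topology on X.

Axiom (T1): ∅ ∈ τ? Yes; X ∈ τ? Yes.
Axiom (T2/T3): check pairwise unions and intersections of members of τ.
Counterexample for (T2): {θ, ν} ∪ {κ, μ} = {θ, κ, μ, ν} ∉ τ. Therefore τ is NOT a topology.


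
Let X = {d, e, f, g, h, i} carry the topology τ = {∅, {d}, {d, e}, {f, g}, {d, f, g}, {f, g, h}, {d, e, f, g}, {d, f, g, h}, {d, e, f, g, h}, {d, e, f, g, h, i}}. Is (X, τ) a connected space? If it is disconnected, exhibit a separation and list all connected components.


(X, τ) is connected.

Find clopen sets (U ∈ τ with X ∖ U ∈ τ):
  U = ∅, X ∖ U = {d, e, f, g, h, i} — both open, so U is clopen.
  U = {d, e, f, g, h, i}, X ∖ U = ∅ — both open, so U is clopen.
Only trivial clopens (∅ and X) exist, so (X, τ) is connected.
Compute connected components by grouping points that agree on all clopens:
  component: {d, e, f, g, h, i}


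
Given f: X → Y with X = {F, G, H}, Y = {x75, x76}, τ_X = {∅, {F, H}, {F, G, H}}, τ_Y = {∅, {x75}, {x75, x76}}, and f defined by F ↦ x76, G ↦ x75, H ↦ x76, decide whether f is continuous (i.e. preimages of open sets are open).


f is NOT continuous.

Compute f^{-1}(U) for each U ∈ τ_Y:
  U = ∅: f^{-1}(U) = ∅ ∈ τ_X ✓.
  U = {x75}: f^{-1}(U) = {G} ∉ τ_X ✗.
  U = {x75, x76}: f^{-1}(U) = {F, G, H} ∈ τ_X ✓.
Found U = {x75} with f^{-1}(U) = {G} not in τ_X. Therefore f is NOT continuous.


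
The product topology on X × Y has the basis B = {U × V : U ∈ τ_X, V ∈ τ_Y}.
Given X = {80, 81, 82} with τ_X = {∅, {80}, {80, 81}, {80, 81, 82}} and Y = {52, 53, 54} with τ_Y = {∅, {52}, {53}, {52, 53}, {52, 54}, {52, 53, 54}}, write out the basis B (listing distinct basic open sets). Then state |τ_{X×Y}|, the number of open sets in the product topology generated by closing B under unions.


Basis B = {∅ × ∅, {80} × {52}, {80} × {53}, {80} × {52, 53}, {80} × {52, 54}, {80, 81} × {52}, {80, 81} × {53}, {80} × {52, 53, 54}, {80, 81, 82} × {52}, {80, 81, 82} × {53}, {80, 81} × {52, 53}, {80, 81} × {52, 54}, {80, 81} × {52, 53, 54}, {80, 81, 82} × {52, 53}, {80, 81, 82} × {52, 54}, {80, 81, 82} × {52, 53, 54}}; |τ_{X×Y}| = 40.

Enumerate products U × V with U ∈ τ_X, V ∈ τ_Y (deduplicated):
  ∅ × ∅ = {} (∅)
  {80} × {52} = {(80,52)}
  {80} × {53} = {(80,53)}
  {80} × {52, 53} = {(80,52), (80,53)}
  {80} × {52, 54} = {(80,52), (80,54)}
  {80, 81} × {52} = {(80,52), (81,52)}
  {80, 81} × {53} = {(80,53), (81,53)}
  {80} × {52, 53, 54} = {(80,52), (80,53), (80,54)}
  {80, 81, 82} × {52} = {(80,52), (81,52), (82,52)}
  {80, 81, 82} × {53} = {(80,53), (81,53), (82,53)}
  {80, 81} × {52, 53} = {(80,52), (80,53), (81,52), (81,53)}
  {80, 81} × {52, 54} = {(80,52), (80,54), (81,52), (81,54)}
  {80, 81} × {52, 53, 54} = {(80,52), (80,53), (80,54), (81,52), (81,53), (81,54)}
  {80, 81, 82} × {52, 53} = {(80,52), (80,53), (81,52), (81,53), (82,52), (82,53)}
  {80, 81, 82} × {52, 54} = {(80,52), (80,54), (81,52), (81,54), (82,52), (82,54)}
  {80, 81, 82} × {52, 53, 54} = {(80,52), (80,53), (80,54), (81,52), (81,53), (81,54), (82,52), (82,53), (82,54)}
These 16 distinct sets form the basis B.
Close under arbitrary unions to get τ_{X×Y}; counting gives |τ_{X×Y}| = 40.


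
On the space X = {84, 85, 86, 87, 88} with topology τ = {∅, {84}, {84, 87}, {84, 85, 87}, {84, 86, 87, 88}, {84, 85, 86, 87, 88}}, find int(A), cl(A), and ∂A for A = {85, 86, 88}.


int(A) = ∅, cl(A) = {85, 86, 88}, ∂A = {85, 86, 88}.

Closed sets in (X, τ) are complements of opens:
  closed(X, τ) = {∅, {85}, {86, 88}, {85, 86, 88}, {85, 86, 87, 88}, {84, 85, 86, 87, 88}}.
int(A) = ⋃ {U ∈ τ : U ⊆ A}. Opens contained in A: ∅.
Taking the union of these: int(A) = ∅.
cl(A) = ⋂ {C closed : A ⊆ C}. Closed sets containing A: {85, 86, 88}, {85, 86, 87, 88}, {84, 85, 86, 87, 88}.
Intersecting these: cl(A) = {85, 86, 88}.
∂A = cl(A) ∖ int(A) = {85, 86, 88} ∖ ∅ = {85, 86, 88}.


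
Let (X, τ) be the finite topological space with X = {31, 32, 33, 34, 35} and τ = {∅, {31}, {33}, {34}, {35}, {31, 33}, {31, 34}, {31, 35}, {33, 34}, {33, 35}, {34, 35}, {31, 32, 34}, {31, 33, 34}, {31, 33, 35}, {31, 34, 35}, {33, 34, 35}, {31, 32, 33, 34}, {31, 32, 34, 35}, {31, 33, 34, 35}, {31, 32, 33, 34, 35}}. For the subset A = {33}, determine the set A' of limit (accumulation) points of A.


A' = ∅

For each x ∈ X, list the open sets U ∈ τ with x ∈ U, then check whether U ∩ (A ∖ {x}) ≠ ∅ for every such U.
  x = 31: open {31} ∋ x has {31} ∩ (A ∖ {31}) = ∅, so x is NOT a limit point.
  x = 32: open {31, 32, 34} ∋ x has {31, 32, 34} ∩ (A ∖ {32}) = ∅, so x is NOT a limit point.
  x = 33: open {33} ∋ x has {33} ∩ (A ∖ {33}) = ∅, so x is NOT a limit point.
  x = 34: open {34} ∋ x has {34} ∩ (A ∖ {34}) = ∅, so x is NOT a limit point.
  x = 35: open {35} ∋ x has {35} ∩ (A ∖ {35}) = ∅, so x is NOT a limit point.
Collecting: A' = ∅.


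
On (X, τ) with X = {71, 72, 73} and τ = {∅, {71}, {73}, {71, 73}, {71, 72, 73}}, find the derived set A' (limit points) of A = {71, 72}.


A' = {72}

For each x ∈ X, list the open sets U ∈ τ with x ∈ U, then check whether U ∩ (A ∖ {x}) ≠ ∅ for every such U.
  x = 71: open {71} ∋ x has {71} ∩ (A ∖ {71}) = ∅, so x is NOT a limit point.
  x = 72: opens ∋ x are {71, 72, 73}; each meets A ∖ {72}, so x IS a limit point.
  x = 73: open {73} ∋ x has {73} ∩ (A ∖ {73}) = ∅, so x is NOT a limit point.
Collecting: A' = {72}.


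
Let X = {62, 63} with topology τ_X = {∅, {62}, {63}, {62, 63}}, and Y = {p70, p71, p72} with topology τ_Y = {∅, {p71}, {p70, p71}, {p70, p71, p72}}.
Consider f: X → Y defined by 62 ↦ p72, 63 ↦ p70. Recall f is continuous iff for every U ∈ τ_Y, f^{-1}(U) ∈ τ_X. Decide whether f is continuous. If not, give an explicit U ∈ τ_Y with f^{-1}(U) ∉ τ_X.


f IS continuous.

Compute f^{-1}(U) for each U ∈ τ_Y:
  U = ∅: f^{-1}(U) = ∅ ∈ τ_X ✓.
  U = {p71}: f^{-1}(U) = ∅ ∈ τ_X ✓.
  U = {p70, p71}: f^{-1}(U) = {63} ∈ τ_X ✓.
  U = {p70, p71, p72}: f^{-1}(U) = {62, 63} ∈ τ_X ✓.
Every preimage lies in τ_X, so f IS continuous.


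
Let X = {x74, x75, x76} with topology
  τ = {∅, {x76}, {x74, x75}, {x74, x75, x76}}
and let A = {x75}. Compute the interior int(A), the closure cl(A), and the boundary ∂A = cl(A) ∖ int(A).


int(A) = ∅, cl(A) = {x74, x75}, ∂A = {x74, x75}.

Closed sets in (X, τ) are complements of opens:
  closed(X, τ) = {∅, {x76}, {x74, x75}, {x74, x75, x76}}.
int(A) = ⋃ {U ∈ τ : U ⊆ A}. Opens contained in A: ∅.
Taking the union of these: int(A) = ∅.
cl(A) = ⋂ {C closed : A ⊆ C}. Closed sets containing A: {x74, x75}, {x74, x75, x76}.
Intersecting these: cl(A) = {x74, x75}.
∂A = cl(A) ∖ int(A) = {x74, x75} ∖ ∅ = {x74, x75}.


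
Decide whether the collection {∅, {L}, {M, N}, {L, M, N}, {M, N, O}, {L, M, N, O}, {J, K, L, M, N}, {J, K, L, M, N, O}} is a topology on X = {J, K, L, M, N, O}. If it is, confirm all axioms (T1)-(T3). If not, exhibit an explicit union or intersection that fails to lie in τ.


τ IS a topology on X.

Axiom (T1): ∅ ∈ τ? Yes; X ∈ τ? Yes.
Axiom (T2/T3): check pairwise unions and intersections of members of τ.
All pairwise intersections and unions checked — each lies in τ. Therefore τ satisfies (T1), (T2), (T3): it IS a topology on X.


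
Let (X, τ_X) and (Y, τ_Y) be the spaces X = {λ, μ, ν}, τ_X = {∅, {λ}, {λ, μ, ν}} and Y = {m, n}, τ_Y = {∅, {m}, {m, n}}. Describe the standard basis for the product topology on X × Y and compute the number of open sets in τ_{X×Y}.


Basis B = {∅ × ∅, {λ} × {m}, {λ} × {m, n}, {λ, μ, ν} × {m}, {λ, μ, ν} × {m, n}}; |τ_{X×Y}| = 6.

Enumerate products U × V with U ∈ τ_X, V ∈ τ_Y (deduplicated):
  ∅ × ∅ = {} (∅)
  {λ} × {m} = {(λ,m)}
  {λ} × {m, n} = {(λ,m), (λ,n)}
  {λ, μ, ν} × {m} = {(λ,m), (μ,m), (ν,m)}
  {λ, μ, ν} × {m, n} = {(λ,m), (λ,n), (μ,m), (μ,n), (ν,m), (ν,n)}
These 5 distinct sets form the basis B.
Close under arbitrary unions to get τ_{X×Y}; counting gives |τ_{X×Y}| = 6.


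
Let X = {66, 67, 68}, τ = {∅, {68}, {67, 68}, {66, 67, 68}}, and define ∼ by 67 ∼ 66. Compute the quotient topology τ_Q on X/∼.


X/∼ = {[66=67], [68]}; |τ_Q| = 3.

Equivalence classes: [66=67], [68].
Quotient map π: X → X/∼ sends 66 ↦ [66=67], 67 ↦ [66=67], 68 ↦ [68].
For each subset V ⊆ X/∼, compute π^{-1}(V) ⊆ X and check whether π^{-1}(V) ∈ τ. V is open in τ_Q iff π^{-1}(V) ∈ τ.
  V = {}: π^{-1}(V) = ∅ ∈ τ ✓.
  V = {[66=67]}: π^{-1}(V) = {66, 67} ∉ τ ✗.
  V = {[68]}: π^{-1}(V) = {68} ∈ τ ✓.
  V = {[66=67], [68]}: π^{-1}(V) = {66, 67, 68} ∈ τ ✓.
Open sets in the quotient: τ_Q = {{}, {[68]}, {[66=67], [68]}} (3 elements).


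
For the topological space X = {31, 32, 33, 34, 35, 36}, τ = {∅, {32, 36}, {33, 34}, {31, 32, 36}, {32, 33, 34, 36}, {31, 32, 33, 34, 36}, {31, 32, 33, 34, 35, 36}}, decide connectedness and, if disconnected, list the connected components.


(X, τ) is connected.

Find clopen sets (U ∈ τ with X ∖ U ∈ τ):
  U = ∅, X ∖ U = {31, 32, 33, 34, 35, 36} — both open, so U is clopen.
  U = {31, 32, 33, 34, 35, 36}, X ∖ U = ∅ — both open, so U is clopen.
Only trivial clopens (∅ and X) exist, so (X, τ) is connected.
Compute connected components by grouping points that agree on all clopens:
  component: {31, 32, 33, 34, 35, 36}


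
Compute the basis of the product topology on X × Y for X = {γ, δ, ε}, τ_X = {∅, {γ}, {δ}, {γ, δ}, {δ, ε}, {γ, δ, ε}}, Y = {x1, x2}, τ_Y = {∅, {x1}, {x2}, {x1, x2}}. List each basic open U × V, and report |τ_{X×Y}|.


Basis B = {∅ × ∅, {γ} × {x1}, {γ} × {x2}, {δ} × {x1}, {δ} × {x2}, {γ} × {x1, x2}, {γ, δ} × {x1}, {γ, δ} × {x2}, {δ} × {x1, x2}, {δ, ε} × {x1}, {δ, ε} × {x2}, {γ, δ, ε} × {x1}, {γ, δ, ε} × {x2}, {γ, δ} × {x1, x2}, {δ, ε} × {x1, x2}, {γ, δ, ε} × {x1, x2}}; |τ_{X×Y}| = 36.

Enumerate products U × V with U ∈ τ_X, V ∈ τ_Y (deduplicated):
  ∅ × ∅ = {} (∅)
  {γ} × {x1} = {(γ,x1)}
  {γ} × {x2} = {(γ,x2)}
  {δ} × {x1} = {(δ,x1)}
  {δ} × {x2} = {(δ,x2)}
  {γ} × {x1, x2} = {(γ,x1), (γ,x2)}
  {γ, δ} × {x1} = {(γ,x1), (δ,x1)}
  {γ, δ} × {x2} = {(γ,x2), (δ,x2)}
  {δ} × {x1, x2} = {(δ,x1), (δ,x2)}
  {δ, ε} × {x1} = {(δ,x1), (ε,x1)}
  {δ, ε} × {x2} = {(δ,x2), (ε,x2)}
  {γ, δ, ε} × {x1} = {(γ,x1), (δ,x1), (ε,x1)}
  {γ, δ, ε} × {x2} = {(γ,x2), (δ,x2), (ε,x2)}
  {γ, δ} × {x1, x2} = {(γ,x1), (γ,x2), (δ,x1), (δ,x2)}
  {δ, ε} × {x1, x2} = {(δ,x1), (δ,x2), (ε,x1), (ε,x2)}
  {γ, δ, ε} × {x1, x2} = {(γ,x1), (γ,x2), (δ,x1), (δ,x2), (ε,x1), (ε,x2)}
These 16 distinct sets form the basis B.
Close under arbitrary unions to get τ_{X×Y}; counting gives |τ_{X×Y}| = 36.


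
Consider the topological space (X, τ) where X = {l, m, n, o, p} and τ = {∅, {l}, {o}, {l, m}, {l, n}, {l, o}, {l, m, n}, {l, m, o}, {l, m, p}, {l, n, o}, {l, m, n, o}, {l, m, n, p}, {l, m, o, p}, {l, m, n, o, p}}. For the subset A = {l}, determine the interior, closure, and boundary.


int(A) = {l}, cl(A) = {l, m, n, p}, ∂A = {m, n, p}.

Closed sets in (X, τ) are complements of opens:
  closed(X, τ) = {∅, {n}, {o}, {p}, {m, p}, {n, o}, {n, p}, {o, p}, {m, n, p}, {m, o, p}, {n, o, p}, {l, m, n, p}, {m, n, o, p}, {l, m, n, o, p}}.
int(A) = ⋃ {U ∈ τ : U ⊆ A}. Opens contained in A: ∅, {l}.
Taking the union of these: int(A) = {l}.
cl(A) = ⋂ {C closed : A ⊆ C}. Closed sets containing A: {l, m, n, p}, {l, m, n, o, p}.
Intersecting these: cl(A) = {l, m, n, p}.
∂A = cl(A) ∖ int(A) = {l, m, n, p} ∖ {l} = {m, n, p}.


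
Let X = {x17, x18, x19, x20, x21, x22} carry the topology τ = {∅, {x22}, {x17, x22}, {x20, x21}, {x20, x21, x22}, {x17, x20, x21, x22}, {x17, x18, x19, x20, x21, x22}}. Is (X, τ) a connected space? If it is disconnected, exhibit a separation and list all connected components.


(X, τ) is connected.

Find clopen sets (U ∈ τ with X ∖ U ∈ τ):
  U = ∅, X ∖ U = {x17, x18, x19, x20, x21, x22} — both open, so U is clopen.
  U = {x17, x18, x19, x20, x21, x22}, X ∖ U = ∅ — both open, so U is clopen.
Only trivial clopens (∅ and X) exist, so (X, τ) is connected.
Compute connected components by grouping points that agree on all clopens:
  component: {x17, x18, x19, x20, x21, x22}


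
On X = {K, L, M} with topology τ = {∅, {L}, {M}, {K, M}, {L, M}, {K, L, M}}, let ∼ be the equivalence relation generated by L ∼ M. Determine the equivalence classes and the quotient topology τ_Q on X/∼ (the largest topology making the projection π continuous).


X/∼ = {[K], [L=M]}; |τ_Q| = 3.

Equivalence classes: [K], [L=M].
Quotient map π: X → X/∼ sends K ↦ [K], L ↦ [L=M], M ↦ [L=M].
For each subset V ⊆ X/∼, compute π^{-1}(V) ⊆ X and check whether π^{-1}(V) ∈ τ. V is open in τ_Q iff π^{-1}(V) ∈ τ.
  V = {}: π^{-1}(V) = ∅ ∈ τ ✓.
  V = {[K]}: π^{-1}(V) = {K} ∉ τ ✗.
  V = {[L=M]}: π^{-1}(V) = {L, M} ∈ τ ✓.
  V = {[K], [L=M]}: π^{-1}(V) = {K, L, M} ∈ τ ✓.
Open sets in the quotient: τ_Q = {{}, {[L=M]}, {[K], [L=M]}} (3 elements).


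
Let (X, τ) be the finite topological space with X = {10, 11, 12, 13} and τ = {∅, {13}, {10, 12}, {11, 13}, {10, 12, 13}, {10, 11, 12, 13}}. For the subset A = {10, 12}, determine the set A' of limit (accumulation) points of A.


A' = {10, 12}

For each x ∈ X, list the open sets U ∈ τ with x ∈ U, then check whether U ∩ (A ∖ {x}) ≠ ∅ for every such U.
  x = 10: opens ∋ x are {10, 12}, {10, 12, 13}, {10, 11, 12, 13}; each meets A ∖ {10}, so x IS a limit point.
  x = 11: open {11, 13} ∋ x has {11, 13} ∩ (A ∖ {11}) = ∅, so x is NOT a limit point.
  x = 12: opens ∋ x are {10, 12}, {10, 12, 13}, {10, 11, 12, 13}; each meets A ∖ {12}, so x IS a limit point.
  x = 13: open {13} ∋ x has {13} ∩ (A ∖ {13}) = ∅, so x is NOT a limit point.
Collecting: A' = {10, 12}.


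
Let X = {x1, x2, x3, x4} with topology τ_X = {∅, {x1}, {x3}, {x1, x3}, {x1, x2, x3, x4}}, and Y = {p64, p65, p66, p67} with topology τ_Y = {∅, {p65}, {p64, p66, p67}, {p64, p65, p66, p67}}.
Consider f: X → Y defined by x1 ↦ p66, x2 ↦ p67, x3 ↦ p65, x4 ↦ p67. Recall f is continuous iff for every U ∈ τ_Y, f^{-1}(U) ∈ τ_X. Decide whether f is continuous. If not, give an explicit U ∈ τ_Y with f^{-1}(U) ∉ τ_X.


f is NOT continuous.

Compute f^{-1}(U) for each U ∈ τ_Y:
  U = ∅: f^{-1}(U) = ∅ ∈ τ_X ✓.
  U = {p65}: f^{-1}(U) = {x3} ∈ τ_X ✓.
  U = {p64, p66, p67}: f^{-1}(U) = {x1, x2, x4} ∉ τ_X ✗.
  U = {p64, p65, p66, p67}: f^{-1}(U) = {x1, x2, x3, x4} ∈ τ_X ✓.
Found U = {p64, p66, p67} with f^{-1}(U) = {x1, x2, x4} not in τ_X. Therefore f is NOT continuous.


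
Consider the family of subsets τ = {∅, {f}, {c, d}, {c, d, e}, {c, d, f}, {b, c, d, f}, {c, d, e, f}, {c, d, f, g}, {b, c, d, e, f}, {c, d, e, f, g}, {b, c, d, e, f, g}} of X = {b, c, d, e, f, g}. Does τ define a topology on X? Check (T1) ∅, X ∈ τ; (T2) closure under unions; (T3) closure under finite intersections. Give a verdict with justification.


τ is NOT a topology on X.

Axiom (T1): ∅ ∈ τ? Yes; X ∈ τ? Yes.
Axiom (T2/T3): check pairwise unions and intersections of members of τ.
Counterexample for (T2): {b, c, d, f} ∪ {c, d, f, g} = {b, c, d, f, g} ∉ τ. Therefore τ is NOT a topology.


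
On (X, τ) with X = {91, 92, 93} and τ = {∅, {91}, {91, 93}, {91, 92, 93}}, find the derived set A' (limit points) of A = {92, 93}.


A' = {92}

For each x ∈ X, list the open sets U ∈ τ with x ∈ U, then check whether U ∩ (A ∖ {x}) ≠ ∅ for every such U.
  x = 91: open {91} ∋ x has {91} ∩ (A ∖ {91}) = ∅, so x is NOT a limit point.
  x = 92: opens ∋ x are {91, 92, 93}; each meets A ∖ {92}, so x IS a limit point.
  x = 93: open {91, 93} ∋ x has {91, 93} ∩ (A ∖ {93}) = ∅, so x is NOT a limit point.
Collecting: A' = {92}.


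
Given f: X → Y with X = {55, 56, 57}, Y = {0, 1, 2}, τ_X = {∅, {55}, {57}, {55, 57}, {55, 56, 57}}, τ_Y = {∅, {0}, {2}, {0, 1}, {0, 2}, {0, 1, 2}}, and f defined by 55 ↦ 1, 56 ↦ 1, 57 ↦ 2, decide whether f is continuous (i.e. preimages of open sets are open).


f is NOT continuous.

Compute f^{-1}(U) for each U ∈ τ_Y:
  U = ∅: f^{-1}(U) = ∅ ∈ τ_X ✓.
  U = {0}: f^{-1}(U) = ∅ ∈ τ_X ✓.
  U = {2}: f^{-1}(U) = {57} ∈ τ_X ✓.
  U = {0, 1}: f^{-1}(U) = {55, 56} ∉ τ_X ✗.
  U = {0, 2}: f^{-1}(U) = {57} ∈ τ_X ✓.
  U = {0, 1, 2}: f^{-1}(U) = {55, 56, 57} ∈ τ_X ✓.
Found U = {0, 1} with f^{-1}(U) = {55, 56} not in τ_X. Therefore f is NOT continuous.


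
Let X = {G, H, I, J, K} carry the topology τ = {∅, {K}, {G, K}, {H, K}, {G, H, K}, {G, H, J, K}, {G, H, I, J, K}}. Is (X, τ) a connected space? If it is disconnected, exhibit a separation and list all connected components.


(X, τ) is connected.

Find clopen sets (U ∈ τ with X ∖ U ∈ τ):
  U = ∅, X ∖ U = {G, H, I, J, K} — both open, so U is clopen.
  U = {G, H, I, J, K}, X ∖ U = ∅ — both open, so U is clopen.
Only trivial clopens (∅ and X) exist, so (X, τ) is connected.
Compute connected components by grouping points that agree on all clopens:
  component: {G, H, I, J, K}


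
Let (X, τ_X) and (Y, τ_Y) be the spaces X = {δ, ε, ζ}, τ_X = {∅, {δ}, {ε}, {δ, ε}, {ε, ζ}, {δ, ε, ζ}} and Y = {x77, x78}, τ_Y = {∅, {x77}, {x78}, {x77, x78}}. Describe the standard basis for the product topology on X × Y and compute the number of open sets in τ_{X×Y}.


Basis B = {∅ × ∅, {δ} × {x77}, {δ} × {x78}, {ε} × {x77}, {ε} × {x78}, {δ} × {x77, x78}, {δ, ε} × {x77}, {δ, ε} × {x78}, {ε} × {x77, x78}, {ε, ζ} × {x77}, {ε, ζ} × {x78}, {δ, ε, ζ} × {x77}, {δ, ε, ζ} × {x78}, {δ, ε} × {x77, x78}, {ε, ζ} × {x77, x78}, {δ, ε, ζ} × {x77, x78}}; |τ_{X×Y}| = 36.

Enumerate products U × V with U ∈ τ_X, V ∈ τ_Y (deduplicated):
  ∅ × ∅ = {} (∅)
  {δ} × {x77} = {(δ,x77)}
  {δ} × {x78} = {(δ,x78)}
  {ε} × {x77} = {(ε,x77)}
  {ε} × {x78} = {(ε,x78)}
  {δ} × {x77, x78} = {(δ,x77), (δ,x78)}
  {δ, ε} × {x77} = {(δ,x77), (ε,x77)}
  {δ, ε} × {x78} = {(δ,x78), (ε,x78)}
  {ε} × {x77, x78} = {(ε,x77), (ε,x78)}
  {ε, ζ} × {x77} = {(ε,x77), (ζ,x77)}
  {ε, ζ} × {x78} = {(ε,x78), (ζ,x78)}
  {δ, ε, ζ} × {x77} = {(δ,x77), (ε,x77), (ζ,x77)}
  {δ, ε, ζ} × {x78} = {(δ,x78), (ε,x78), (ζ,x78)}
  {δ, ε} × {x77, x78} = {(δ,x77), (δ,x78), (ε,x77), (ε,x78)}
  {ε, ζ} × {x77, x78} = {(ε,x77), (ε,x78), (ζ,x77), (ζ,x78)}
  {δ, ε, ζ} × {x77, x78} = {(δ,x77), (δ,x78), (ε,x77), (ε,x78), (ζ,x77), (ζ,x78)}
These 16 distinct sets form the basis B.
Close under arbitrary unions to get τ_{X×Y}; counting gives |τ_{X×Y}| = 36.


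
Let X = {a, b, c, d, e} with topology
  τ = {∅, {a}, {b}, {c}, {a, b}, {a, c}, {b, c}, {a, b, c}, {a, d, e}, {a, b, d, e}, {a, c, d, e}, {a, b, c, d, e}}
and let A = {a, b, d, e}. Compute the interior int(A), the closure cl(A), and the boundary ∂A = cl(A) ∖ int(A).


int(A) = {a, b, d, e}, cl(A) = {a, b, d, e}, ∂A = ∅.

Closed sets in (X, τ) are complements of opens:
  closed(X, τ) = {∅, {b}, {c}, {b, c}, {d, e}, {a, d, e}, {b, d, e}, {c, d, e}, {a, b, d, e}, {a, c, d, e}, {b, c, d, e}, {a, b, c, d, e}}.
int(A) = ⋃ {U ∈ τ : U ⊆ A}. Opens contained in A: ∅, {a}, {b}, {a, b}, {a, d, e}, {a, b, d, e}.
Taking the union of these: int(A) = {a, b, d, e}.
cl(A) = ⋂ {C closed : A ⊆ C}. Closed sets containing A: {a, b, d, e}, {a, b, c, d, e}.
Intersecting these: cl(A) = {a, b, d, e}.
∂A = cl(A) ∖ int(A) = {a, b, d, e} ∖ {a, b, d, e} = ∅.


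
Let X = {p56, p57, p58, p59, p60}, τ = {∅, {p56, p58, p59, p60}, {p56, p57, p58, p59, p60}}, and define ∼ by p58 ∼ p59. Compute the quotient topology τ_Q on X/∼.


X/∼ = {[p56], [p57], [p58=p59], [p60]}; |τ_Q| = 3.

Equivalence classes: [p56], [p57], [p58=p59], [p60].
Quotient map π: X → X/∼ sends p56 ↦ [p56], p57 ↦ [p57], p58 ↦ [p58=p59], p59 ↦ [p58=p59], p60 ↦ [p60].
For each subset V ⊆ X/∼, compute π^{-1}(V) ⊆ X and check whether π^{-1}(V) ∈ τ. V is open in τ_Q iff π^{-1}(V) ∈ τ.
  V = {}: π^{-1}(V) = ∅ ∈ τ ✓.
  V = {[p56]}: π^{-1}(V) = {p56} ∉ τ ✗.
  V = {[p57]}: π^{-1}(V) = {p57} ∉ τ ✗.
  V = {[p56], [p57]}: π^{-1}(V) = {p56, p57} ∉ τ ✗.
  V = {[p58=p59]}: π^{-1}(V) = {p58, p59} ∉ τ ✗.
  V = {[p56], [p58=p59]}: π^{-1}(V) = {p56, p58, p59} ∉ τ ✗.
  V = {[p57], [p58=p59]}: π^{-1}(V) = {p57, p58, p59} ∉ τ ✗.
  V = {[p56], [p57], [p58=p59]}: π^{-1}(V) = {p56, p57, p58, p59} ∉ τ ✗.
  V = {[p60]}: π^{-1}(V) = {p60} ∉ τ ✗.
  V = {[p56], [p60]}: π^{-1}(V) = {p56, p60} ∉ τ ✗.
  V = {[p57], [p60]}: π^{-1}(V) = {p57, p60} ∉ τ ✗.
  V = {[p56], [p57], [p60]}: π^{-1}(V) = {p56, p57, p60} ∉ τ ✗.
  V = {[p58=p59], [p60]}: π^{-1}(V) = {p58, p59, p60} ∉ τ ✗.
  V = {[p56], [p58=p59], [p60]}: π^{-1}(V) = {p56, p58, p59, p60} ∈ τ ✓.
  V = {[p57], [p58=p59], [p60]}: π^{-1}(V) = {p57, p58, p59, p60} ∉ τ ✗.
  V = {[p56], [p57], [p58=p59], [p60]}: π^{-1}(V) = {p56, p57, p58, p59, p60} ∈ τ ✓.
Open sets in the quotient: τ_Q = {{}, {[p56], [p58=p59], [p60]}, {[p56], [p57], [p58=p59], [p60]}} (3 elements).
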